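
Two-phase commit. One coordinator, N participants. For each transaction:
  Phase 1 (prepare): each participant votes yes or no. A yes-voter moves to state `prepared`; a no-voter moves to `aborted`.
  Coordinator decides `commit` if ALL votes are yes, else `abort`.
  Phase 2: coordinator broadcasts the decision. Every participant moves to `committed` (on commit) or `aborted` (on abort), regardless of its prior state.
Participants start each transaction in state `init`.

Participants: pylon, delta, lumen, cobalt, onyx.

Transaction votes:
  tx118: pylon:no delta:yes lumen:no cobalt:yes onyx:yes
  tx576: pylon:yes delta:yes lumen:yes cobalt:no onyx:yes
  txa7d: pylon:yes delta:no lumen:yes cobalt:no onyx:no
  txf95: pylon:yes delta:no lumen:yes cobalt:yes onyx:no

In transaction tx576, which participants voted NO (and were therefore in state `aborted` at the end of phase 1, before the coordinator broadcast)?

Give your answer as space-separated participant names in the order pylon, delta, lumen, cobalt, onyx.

Answer: cobalt

Derivation:
Txn tx576 phase 1: pylon yes -> prepared; delta yes -> prepared; lumen yes -> prepared; cobalt no -> aborted; onyx yes -> prepared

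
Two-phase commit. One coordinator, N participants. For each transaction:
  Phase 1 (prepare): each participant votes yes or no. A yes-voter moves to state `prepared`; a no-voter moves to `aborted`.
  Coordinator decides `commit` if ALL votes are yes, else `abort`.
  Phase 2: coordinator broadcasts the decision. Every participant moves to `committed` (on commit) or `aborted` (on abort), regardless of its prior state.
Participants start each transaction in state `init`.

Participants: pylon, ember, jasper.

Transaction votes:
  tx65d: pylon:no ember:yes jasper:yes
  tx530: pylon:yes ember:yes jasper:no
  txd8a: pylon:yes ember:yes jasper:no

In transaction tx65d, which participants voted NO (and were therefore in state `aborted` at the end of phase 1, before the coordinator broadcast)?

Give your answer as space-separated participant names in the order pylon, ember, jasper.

Txn tx65d phase 1: pylon no -> aborted; ember yes -> prepared; jasper yes -> prepared

Answer: pylon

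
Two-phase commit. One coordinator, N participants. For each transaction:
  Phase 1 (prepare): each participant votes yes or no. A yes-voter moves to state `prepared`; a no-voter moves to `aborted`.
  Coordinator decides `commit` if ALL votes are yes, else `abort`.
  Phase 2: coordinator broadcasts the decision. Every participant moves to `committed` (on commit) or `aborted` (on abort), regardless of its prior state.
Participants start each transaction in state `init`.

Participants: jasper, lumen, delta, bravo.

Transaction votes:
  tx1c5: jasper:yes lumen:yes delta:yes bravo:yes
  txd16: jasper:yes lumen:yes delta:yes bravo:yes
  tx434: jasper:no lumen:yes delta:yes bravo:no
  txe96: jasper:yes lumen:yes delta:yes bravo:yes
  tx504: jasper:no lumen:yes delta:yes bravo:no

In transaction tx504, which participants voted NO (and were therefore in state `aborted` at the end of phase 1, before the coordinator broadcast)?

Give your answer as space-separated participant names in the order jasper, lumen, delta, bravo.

Txn tx504 phase 1: jasper no -> aborted; lumen yes -> prepared; delta yes -> prepared; bravo no -> aborted

Answer: jasper bravo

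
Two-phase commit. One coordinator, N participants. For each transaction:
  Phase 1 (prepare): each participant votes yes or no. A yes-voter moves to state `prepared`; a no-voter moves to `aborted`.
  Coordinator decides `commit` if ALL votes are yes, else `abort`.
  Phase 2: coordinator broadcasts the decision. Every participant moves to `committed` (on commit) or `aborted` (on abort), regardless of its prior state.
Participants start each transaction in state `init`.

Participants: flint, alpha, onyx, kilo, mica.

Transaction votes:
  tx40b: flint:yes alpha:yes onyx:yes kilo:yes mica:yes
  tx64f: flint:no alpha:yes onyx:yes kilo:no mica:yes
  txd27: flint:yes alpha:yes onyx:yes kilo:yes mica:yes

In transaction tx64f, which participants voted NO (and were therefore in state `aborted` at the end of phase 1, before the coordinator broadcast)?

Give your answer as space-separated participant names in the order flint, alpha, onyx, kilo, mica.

Txn tx64f phase 1: flint no -> aborted; alpha yes -> prepared; onyx yes -> prepared; kilo no -> aborted; mica yes -> prepared

Answer: flint kilo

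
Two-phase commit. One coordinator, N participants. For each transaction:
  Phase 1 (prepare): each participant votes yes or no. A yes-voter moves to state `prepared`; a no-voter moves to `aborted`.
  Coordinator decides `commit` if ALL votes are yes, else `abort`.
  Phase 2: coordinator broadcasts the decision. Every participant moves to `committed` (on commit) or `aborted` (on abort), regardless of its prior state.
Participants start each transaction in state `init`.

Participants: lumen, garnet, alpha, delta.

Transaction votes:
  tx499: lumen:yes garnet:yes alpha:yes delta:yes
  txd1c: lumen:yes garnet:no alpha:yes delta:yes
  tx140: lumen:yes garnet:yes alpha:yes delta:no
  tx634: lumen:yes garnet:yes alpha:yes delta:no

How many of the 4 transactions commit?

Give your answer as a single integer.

tx499: all yes -> commit (commits=1)
txd1c: no from garnet -> abort (commits=1)
tx140: no from delta -> abort (commits=1)
tx634: no from delta -> abort (commits=1)

Answer: 1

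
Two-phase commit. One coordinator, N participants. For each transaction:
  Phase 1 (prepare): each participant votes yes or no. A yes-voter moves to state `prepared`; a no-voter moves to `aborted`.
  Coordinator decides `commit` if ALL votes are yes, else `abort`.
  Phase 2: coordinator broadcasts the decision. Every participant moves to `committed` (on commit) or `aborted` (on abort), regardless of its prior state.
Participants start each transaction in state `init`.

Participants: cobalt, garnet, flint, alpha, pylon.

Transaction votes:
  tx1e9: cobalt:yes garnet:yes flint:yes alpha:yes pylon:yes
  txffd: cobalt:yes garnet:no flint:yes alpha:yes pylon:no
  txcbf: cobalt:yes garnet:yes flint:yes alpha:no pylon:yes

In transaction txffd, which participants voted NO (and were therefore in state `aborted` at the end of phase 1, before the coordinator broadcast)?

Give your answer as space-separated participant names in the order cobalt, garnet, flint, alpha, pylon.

Answer: garnet pylon

Derivation:
Txn txffd phase 1: cobalt yes -> prepared; garnet no -> aborted; flint yes -> prepared; alpha yes -> prepared; pylon no -> aborted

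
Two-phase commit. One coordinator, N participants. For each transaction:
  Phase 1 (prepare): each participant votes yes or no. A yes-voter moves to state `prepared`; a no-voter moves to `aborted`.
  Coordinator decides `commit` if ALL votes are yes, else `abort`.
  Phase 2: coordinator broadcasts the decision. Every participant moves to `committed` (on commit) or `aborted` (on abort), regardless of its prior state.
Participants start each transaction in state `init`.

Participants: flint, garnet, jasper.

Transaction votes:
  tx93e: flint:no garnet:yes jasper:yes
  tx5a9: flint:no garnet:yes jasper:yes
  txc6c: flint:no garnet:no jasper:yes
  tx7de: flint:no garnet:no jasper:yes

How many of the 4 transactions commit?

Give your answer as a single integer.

Answer: 0

Derivation:
tx93e: no from flint -> abort (commits=0)
tx5a9: no from flint -> abort (commits=0)
txc6c: no from flint, garnet -> abort (commits=0)
tx7de: no from flint, garnet -> abort (commits=0)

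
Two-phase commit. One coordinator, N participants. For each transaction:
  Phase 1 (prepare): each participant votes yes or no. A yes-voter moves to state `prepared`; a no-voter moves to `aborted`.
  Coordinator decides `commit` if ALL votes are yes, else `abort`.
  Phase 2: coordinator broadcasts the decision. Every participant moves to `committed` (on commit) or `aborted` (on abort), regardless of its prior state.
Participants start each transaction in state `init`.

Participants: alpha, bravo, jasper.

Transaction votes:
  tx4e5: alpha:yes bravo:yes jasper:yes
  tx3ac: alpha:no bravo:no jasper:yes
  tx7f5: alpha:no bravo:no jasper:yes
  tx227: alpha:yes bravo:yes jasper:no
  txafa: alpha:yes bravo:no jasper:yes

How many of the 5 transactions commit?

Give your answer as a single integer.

tx4e5: all yes -> commit (commits=1)
tx3ac: no from alpha, bravo -> abort (commits=1)
tx7f5: no from alpha, bravo -> abort (commits=1)
tx227: no from jasper -> abort (commits=1)
txafa: no from bravo -> abort (commits=1)

Answer: 1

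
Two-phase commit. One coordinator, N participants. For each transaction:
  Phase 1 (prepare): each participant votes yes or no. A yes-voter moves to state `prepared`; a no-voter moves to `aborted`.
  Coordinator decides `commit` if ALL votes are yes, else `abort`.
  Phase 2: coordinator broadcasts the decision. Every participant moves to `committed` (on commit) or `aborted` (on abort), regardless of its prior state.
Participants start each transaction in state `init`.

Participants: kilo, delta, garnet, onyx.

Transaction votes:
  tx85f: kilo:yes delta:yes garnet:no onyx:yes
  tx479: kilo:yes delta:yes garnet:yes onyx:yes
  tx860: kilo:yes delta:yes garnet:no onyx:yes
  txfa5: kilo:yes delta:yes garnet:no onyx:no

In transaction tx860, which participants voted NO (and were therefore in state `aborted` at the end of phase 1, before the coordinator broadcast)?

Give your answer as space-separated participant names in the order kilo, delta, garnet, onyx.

Answer: garnet

Derivation:
Txn tx860 phase 1: kilo yes -> prepared; delta yes -> prepared; garnet no -> aborted; onyx yes -> prepared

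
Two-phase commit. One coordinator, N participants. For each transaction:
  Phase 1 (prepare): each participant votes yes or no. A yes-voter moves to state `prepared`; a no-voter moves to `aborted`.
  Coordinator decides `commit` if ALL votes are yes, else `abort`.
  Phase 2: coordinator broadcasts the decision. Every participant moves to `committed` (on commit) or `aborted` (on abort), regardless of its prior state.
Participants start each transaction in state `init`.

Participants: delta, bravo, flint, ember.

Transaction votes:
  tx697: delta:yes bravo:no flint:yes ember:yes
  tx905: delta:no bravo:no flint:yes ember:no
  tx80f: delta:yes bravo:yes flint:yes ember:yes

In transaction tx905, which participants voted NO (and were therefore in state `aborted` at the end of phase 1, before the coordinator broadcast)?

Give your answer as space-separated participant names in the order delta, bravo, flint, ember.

Txn tx905 phase 1: delta no -> aborted; bravo no -> aborted; flint yes -> prepared; ember no -> aborted

Answer: delta bravo ember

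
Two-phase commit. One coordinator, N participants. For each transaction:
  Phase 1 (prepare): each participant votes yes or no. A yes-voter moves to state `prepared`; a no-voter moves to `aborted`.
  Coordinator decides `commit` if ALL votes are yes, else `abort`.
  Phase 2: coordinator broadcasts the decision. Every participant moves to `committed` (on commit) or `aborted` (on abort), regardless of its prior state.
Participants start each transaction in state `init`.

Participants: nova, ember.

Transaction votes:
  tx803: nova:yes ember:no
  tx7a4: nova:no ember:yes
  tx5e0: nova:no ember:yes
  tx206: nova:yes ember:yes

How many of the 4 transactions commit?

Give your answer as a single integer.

tx803: no from ember -> abort (commits=0)
tx7a4: no from nova -> abort (commits=0)
tx5e0: no from nova -> abort (commits=0)
tx206: all yes -> commit (commits=1)

Answer: 1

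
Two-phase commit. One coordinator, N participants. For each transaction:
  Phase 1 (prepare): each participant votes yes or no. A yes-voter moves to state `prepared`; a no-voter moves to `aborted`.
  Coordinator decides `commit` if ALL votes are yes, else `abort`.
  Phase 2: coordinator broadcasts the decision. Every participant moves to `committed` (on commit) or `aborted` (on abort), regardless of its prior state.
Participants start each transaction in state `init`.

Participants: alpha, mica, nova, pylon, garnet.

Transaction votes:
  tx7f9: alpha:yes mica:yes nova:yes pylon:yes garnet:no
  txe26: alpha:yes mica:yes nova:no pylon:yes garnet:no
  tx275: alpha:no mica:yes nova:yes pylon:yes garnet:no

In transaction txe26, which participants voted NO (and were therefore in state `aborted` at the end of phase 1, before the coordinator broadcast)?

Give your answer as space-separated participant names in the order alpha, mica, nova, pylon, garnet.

Txn txe26 phase 1: alpha yes -> prepared; mica yes -> prepared; nova no -> aborted; pylon yes -> prepared; garnet no -> aborted

Answer: nova garnet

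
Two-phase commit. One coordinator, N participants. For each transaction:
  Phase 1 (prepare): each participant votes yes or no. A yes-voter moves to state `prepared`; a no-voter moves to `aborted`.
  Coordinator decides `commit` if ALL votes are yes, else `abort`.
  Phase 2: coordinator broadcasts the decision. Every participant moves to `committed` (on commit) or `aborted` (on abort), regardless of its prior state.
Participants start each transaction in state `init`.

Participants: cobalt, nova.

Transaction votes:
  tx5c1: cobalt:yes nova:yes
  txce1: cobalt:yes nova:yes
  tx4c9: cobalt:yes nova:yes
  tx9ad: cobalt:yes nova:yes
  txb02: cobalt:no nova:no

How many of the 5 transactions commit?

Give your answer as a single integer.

Answer: 4

Derivation:
tx5c1: all yes -> commit (commits=1)
txce1: all yes -> commit (commits=2)
tx4c9: all yes -> commit (commits=3)
tx9ad: all yes -> commit (commits=4)
txb02: no from cobalt, nova -> abort (commits=4)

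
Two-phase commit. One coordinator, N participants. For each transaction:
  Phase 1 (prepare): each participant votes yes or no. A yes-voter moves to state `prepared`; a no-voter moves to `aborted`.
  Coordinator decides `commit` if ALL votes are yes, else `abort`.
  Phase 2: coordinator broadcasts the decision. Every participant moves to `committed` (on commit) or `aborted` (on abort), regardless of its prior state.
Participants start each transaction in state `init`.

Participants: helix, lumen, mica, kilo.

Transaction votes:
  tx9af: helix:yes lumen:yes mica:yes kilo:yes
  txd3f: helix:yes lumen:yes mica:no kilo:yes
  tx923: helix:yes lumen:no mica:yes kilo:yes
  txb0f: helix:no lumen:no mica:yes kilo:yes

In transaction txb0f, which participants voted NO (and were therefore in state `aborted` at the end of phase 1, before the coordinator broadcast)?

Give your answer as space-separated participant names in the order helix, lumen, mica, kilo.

Txn txb0f phase 1: helix no -> aborted; lumen no -> aborted; mica yes -> prepared; kilo yes -> prepared

Answer: helix lumen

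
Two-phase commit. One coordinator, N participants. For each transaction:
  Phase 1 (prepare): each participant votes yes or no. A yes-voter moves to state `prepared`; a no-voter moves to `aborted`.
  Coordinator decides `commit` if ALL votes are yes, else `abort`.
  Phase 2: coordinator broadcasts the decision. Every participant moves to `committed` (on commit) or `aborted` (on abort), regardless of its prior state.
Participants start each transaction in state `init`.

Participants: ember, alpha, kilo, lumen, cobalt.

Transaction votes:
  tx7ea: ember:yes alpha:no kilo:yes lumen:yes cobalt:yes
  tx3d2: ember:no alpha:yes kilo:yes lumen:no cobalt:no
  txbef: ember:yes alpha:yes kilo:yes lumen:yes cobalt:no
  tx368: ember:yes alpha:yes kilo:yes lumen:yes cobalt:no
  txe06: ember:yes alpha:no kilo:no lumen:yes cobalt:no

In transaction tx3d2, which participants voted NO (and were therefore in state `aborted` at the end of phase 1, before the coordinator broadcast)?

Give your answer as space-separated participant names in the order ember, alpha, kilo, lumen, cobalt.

Txn tx3d2 phase 1: ember no -> aborted; alpha yes -> prepared; kilo yes -> prepared; lumen no -> aborted; cobalt no -> aborted

Answer: ember lumen cobalt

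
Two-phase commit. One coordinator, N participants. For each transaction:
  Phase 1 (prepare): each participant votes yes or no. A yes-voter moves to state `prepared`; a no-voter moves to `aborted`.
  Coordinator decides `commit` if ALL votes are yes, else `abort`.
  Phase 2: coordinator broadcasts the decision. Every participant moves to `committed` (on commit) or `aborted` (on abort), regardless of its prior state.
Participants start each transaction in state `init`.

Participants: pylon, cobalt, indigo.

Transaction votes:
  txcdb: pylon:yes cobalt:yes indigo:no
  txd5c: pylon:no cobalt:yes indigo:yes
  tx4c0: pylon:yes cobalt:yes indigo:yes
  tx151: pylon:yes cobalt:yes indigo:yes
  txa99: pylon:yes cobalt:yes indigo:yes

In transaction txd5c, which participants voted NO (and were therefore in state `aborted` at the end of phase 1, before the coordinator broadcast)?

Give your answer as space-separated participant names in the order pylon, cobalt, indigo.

Answer: pylon

Derivation:
Txn txd5c phase 1: pylon no -> aborted; cobalt yes -> prepared; indigo yes -> prepared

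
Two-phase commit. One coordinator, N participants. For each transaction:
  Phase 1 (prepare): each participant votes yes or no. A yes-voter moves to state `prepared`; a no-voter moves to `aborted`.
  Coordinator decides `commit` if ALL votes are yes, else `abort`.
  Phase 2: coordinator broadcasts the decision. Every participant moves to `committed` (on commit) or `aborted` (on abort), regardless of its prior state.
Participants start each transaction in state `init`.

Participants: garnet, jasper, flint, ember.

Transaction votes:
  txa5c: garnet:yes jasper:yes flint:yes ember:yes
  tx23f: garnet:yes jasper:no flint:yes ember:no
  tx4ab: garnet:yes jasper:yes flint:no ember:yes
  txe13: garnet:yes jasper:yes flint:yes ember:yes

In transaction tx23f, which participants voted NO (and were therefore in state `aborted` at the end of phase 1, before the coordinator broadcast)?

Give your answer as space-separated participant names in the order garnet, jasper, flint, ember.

Txn tx23f phase 1: garnet yes -> prepared; jasper no -> aborted; flint yes -> prepared; ember no -> aborted

Answer: jasper ember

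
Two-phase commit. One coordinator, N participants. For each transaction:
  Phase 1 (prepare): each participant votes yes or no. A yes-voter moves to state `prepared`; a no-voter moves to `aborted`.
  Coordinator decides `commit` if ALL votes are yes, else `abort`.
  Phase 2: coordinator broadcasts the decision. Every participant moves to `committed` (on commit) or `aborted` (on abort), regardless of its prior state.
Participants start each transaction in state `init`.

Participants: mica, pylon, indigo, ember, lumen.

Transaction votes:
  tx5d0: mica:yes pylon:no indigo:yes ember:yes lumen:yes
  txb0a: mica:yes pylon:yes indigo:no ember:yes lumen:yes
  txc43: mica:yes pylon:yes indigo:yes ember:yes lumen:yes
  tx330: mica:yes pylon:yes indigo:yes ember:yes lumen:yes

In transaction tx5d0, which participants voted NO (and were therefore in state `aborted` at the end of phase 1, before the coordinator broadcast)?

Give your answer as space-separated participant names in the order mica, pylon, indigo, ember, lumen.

Txn tx5d0 phase 1: mica yes -> prepared; pylon no -> aborted; indigo yes -> prepared; ember yes -> prepared; lumen yes -> prepared

Answer: pylon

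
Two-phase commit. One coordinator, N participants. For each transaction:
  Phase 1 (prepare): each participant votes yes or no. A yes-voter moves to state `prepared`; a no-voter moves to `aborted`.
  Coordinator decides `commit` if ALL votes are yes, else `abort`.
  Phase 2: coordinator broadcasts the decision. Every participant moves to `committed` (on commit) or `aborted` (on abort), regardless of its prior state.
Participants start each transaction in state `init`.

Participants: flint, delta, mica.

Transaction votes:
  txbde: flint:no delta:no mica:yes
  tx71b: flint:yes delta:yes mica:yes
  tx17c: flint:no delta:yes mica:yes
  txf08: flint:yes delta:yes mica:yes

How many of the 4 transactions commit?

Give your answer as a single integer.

txbde: no from flint, delta -> abort (commits=0)
tx71b: all yes -> commit (commits=1)
tx17c: no from flint -> abort (commits=1)
txf08: all yes -> commit (commits=2)

Answer: 2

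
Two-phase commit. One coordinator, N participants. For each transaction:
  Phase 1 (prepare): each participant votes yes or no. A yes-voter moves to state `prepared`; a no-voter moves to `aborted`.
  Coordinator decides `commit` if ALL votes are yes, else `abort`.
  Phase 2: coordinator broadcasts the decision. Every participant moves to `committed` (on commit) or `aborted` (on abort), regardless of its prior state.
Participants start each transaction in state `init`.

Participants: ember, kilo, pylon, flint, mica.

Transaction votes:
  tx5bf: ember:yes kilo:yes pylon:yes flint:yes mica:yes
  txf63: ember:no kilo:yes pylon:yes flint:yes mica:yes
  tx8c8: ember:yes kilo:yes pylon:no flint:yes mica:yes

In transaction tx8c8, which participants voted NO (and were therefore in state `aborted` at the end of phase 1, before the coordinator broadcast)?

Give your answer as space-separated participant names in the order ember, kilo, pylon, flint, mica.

Txn tx8c8 phase 1: ember yes -> prepared; kilo yes -> prepared; pylon no -> aborted; flint yes -> prepared; mica yes -> prepared

Answer: pylon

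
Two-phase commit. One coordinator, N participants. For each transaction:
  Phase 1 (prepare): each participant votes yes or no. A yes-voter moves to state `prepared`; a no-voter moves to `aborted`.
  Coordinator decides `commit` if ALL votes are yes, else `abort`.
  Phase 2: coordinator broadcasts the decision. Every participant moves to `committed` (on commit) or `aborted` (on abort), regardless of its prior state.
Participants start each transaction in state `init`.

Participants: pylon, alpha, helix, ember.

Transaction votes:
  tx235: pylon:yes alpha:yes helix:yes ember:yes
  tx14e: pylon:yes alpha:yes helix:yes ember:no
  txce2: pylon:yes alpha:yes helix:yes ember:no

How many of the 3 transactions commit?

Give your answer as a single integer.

tx235: all yes -> commit (commits=1)
tx14e: no from ember -> abort (commits=1)
txce2: no from ember -> abort (commits=1)

Answer: 1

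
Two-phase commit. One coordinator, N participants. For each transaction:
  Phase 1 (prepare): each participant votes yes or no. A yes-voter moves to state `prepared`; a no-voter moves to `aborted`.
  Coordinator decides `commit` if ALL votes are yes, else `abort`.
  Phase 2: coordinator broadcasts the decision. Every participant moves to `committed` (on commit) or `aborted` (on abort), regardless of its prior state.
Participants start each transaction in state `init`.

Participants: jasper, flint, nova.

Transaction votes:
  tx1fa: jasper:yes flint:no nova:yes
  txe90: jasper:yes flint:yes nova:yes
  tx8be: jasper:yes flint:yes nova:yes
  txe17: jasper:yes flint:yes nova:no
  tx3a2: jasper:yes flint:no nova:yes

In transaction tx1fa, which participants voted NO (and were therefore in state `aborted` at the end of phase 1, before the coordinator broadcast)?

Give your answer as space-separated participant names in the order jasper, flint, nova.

Answer: flint

Derivation:
Txn tx1fa phase 1: jasper yes -> prepared; flint no -> aborted; nova yes -> prepared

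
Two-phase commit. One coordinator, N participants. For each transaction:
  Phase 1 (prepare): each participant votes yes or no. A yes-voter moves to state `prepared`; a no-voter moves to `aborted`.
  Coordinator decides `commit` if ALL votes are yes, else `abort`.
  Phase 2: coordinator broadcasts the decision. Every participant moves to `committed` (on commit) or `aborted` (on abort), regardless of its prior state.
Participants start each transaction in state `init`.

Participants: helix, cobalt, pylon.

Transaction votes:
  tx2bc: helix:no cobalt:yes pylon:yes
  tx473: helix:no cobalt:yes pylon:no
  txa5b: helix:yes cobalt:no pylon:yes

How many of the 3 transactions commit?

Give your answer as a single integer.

tx2bc: no from helix -> abort (commits=0)
tx473: no from helix, pylon -> abort (commits=0)
txa5b: no from cobalt -> abort (commits=0)

Answer: 0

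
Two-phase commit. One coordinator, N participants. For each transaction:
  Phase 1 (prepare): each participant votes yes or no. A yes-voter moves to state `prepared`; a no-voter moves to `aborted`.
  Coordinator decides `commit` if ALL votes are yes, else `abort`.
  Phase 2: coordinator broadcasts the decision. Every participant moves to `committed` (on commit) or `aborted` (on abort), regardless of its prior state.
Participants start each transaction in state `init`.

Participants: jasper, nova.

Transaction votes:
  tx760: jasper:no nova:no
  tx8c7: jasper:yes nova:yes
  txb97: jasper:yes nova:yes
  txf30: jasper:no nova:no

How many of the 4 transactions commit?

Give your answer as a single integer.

Answer: 2

Derivation:
tx760: no from jasper, nova -> abort (commits=0)
tx8c7: all yes -> commit (commits=1)
txb97: all yes -> commit (commits=2)
txf30: no from jasper, nova -> abort (commits=2)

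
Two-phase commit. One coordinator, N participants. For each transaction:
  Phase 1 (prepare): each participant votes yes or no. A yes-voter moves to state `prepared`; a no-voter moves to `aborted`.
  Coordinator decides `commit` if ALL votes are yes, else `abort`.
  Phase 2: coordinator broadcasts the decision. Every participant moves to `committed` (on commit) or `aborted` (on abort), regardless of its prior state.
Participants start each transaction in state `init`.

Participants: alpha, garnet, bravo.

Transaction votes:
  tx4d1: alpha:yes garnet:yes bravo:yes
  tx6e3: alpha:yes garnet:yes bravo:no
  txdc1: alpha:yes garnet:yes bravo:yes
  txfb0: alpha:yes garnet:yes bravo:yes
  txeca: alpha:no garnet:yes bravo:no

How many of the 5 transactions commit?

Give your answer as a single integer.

tx4d1: all yes -> commit (commits=1)
tx6e3: no from bravo -> abort (commits=1)
txdc1: all yes -> commit (commits=2)
txfb0: all yes -> commit (commits=3)
txeca: no from alpha, bravo -> abort (commits=3)

Answer: 3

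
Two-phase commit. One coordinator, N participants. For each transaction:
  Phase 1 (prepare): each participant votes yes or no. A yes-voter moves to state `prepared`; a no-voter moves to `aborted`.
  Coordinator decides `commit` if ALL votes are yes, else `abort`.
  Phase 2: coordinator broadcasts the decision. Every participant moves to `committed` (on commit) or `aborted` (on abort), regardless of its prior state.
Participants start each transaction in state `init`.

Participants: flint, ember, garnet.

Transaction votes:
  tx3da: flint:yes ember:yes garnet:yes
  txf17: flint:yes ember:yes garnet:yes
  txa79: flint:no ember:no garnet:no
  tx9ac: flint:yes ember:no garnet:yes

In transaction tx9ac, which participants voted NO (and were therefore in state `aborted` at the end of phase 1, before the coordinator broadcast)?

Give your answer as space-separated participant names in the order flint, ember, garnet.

Txn tx9ac phase 1: flint yes -> prepared; ember no -> aborted; garnet yes -> prepared

Answer: ember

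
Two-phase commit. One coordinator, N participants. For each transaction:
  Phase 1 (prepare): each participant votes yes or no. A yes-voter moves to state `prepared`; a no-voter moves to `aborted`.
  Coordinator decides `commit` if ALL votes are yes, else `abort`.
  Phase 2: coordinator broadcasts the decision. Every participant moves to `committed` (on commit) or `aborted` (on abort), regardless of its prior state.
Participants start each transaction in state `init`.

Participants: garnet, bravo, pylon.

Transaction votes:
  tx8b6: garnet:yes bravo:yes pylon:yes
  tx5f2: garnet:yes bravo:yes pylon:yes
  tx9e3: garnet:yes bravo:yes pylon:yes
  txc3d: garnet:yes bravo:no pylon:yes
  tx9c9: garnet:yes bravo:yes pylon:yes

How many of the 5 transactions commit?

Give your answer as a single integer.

tx8b6: all yes -> commit (commits=1)
tx5f2: all yes -> commit (commits=2)
tx9e3: all yes -> commit (commits=3)
txc3d: no from bravo -> abort (commits=3)
tx9c9: all yes -> commit (commits=4)

Answer: 4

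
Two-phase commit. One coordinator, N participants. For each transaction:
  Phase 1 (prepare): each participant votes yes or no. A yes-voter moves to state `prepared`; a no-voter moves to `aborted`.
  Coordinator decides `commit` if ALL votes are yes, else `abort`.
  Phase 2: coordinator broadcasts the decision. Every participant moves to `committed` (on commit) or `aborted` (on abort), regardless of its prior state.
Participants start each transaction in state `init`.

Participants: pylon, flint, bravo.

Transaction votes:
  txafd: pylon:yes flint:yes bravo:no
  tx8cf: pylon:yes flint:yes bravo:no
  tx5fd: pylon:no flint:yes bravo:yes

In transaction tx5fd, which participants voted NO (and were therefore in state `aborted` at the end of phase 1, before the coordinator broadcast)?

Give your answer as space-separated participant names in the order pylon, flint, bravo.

Txn tx5fd phase 1: pylon no -> aborted; flint yes -> prepared; bravo yes -> prepared

Answer: pylon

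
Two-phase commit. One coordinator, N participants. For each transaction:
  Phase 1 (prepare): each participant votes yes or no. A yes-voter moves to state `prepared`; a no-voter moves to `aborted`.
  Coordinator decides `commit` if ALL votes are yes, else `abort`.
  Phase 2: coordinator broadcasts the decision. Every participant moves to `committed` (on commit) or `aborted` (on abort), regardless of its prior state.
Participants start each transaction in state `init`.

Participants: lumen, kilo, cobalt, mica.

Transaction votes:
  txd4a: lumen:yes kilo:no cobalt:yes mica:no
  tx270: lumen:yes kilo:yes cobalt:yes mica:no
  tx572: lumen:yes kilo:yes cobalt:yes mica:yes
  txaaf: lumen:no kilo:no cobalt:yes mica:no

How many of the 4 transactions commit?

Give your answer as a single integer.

txd4a: no from kilo, mica -> abort (commits=0)
tx270: no from mica -> abort (commits=0)
tx572: all yes -> commit (commits=1)
txaaf: no from lumen, kilo, mica -> abort (commits=1)

Answer: 1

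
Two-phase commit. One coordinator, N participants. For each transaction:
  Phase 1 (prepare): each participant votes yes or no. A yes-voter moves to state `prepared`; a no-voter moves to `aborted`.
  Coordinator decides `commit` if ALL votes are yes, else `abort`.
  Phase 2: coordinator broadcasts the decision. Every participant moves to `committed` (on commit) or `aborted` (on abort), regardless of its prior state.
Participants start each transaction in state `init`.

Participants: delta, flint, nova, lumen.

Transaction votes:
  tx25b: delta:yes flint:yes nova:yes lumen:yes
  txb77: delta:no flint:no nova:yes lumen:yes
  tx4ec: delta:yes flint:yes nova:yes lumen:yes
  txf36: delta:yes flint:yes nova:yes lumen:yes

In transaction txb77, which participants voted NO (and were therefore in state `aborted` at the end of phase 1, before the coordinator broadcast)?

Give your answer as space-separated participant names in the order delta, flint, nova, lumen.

Answer: delta flint

Derivation:
Txn txb77 phase 1: delta no -> aborted; flint no -> aborted; nova yes -> prepared; lumen yes -> prepared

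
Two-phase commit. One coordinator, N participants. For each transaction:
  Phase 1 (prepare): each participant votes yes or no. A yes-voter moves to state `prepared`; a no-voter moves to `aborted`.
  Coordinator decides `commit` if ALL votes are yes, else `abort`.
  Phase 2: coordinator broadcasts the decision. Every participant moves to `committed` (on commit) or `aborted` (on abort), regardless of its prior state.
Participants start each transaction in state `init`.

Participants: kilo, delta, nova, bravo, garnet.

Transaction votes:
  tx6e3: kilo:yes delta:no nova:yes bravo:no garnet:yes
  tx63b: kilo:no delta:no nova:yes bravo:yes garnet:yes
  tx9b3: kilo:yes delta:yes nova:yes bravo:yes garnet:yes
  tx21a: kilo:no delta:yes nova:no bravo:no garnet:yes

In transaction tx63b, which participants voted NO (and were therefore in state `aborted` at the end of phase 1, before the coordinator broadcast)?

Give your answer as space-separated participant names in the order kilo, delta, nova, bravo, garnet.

Txn tx63b phase 1: kilo no -> aborted; delta no -> aborted; nova yes -> prepared; bravo yes -> prepared; garnet yes -> prepared

Answer: kilo delta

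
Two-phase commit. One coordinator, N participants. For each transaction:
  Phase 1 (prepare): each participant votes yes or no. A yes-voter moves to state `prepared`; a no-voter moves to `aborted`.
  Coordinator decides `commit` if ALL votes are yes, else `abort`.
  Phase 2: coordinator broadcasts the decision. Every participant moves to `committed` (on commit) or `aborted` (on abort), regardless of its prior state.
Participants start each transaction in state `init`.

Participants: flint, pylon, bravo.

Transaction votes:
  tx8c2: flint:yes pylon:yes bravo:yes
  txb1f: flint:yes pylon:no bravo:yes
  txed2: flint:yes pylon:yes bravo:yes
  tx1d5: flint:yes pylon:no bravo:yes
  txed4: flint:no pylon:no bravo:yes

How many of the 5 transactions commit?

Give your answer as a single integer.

Answer: 2

Derivation:
tx8c2: all yes -> commit (commits=1)
txb1f: no from pylon -> abort (commits=1)
txed2: all yes -> commit (commits=2)
tx1d5: no from pylon -> abort (commits=2)
txed4: no from flint, pylon -> abort (commits=2)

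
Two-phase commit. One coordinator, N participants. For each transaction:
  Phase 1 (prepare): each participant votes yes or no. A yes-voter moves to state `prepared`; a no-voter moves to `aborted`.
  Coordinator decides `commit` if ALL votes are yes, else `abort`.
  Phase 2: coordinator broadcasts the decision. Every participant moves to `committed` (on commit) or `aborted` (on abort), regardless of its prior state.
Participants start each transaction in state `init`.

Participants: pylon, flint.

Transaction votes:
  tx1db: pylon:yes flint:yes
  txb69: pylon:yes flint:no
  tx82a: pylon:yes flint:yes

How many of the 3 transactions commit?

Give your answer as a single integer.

tx1db: all yes -> commit (commits=1)
txb69: no from flint -> abort (commits=1)
tx82a: all yes -> commit (commits=2)

Answer: 2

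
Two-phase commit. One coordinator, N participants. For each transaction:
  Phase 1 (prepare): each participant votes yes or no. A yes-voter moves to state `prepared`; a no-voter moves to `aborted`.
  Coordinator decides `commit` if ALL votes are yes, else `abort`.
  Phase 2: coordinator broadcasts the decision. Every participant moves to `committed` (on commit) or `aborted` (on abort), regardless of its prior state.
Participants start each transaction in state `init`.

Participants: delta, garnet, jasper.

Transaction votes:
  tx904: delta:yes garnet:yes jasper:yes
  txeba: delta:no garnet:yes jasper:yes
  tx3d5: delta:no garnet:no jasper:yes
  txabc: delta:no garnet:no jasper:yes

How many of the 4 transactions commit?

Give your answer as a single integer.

tx904: all yes -> commit (commits=1)
txeba: no from delta -> abort (commits=1)
tx3d5: no from delta, garnet -> abort (commits=1)
txabc: no from delta, garnet -> abort (commits=1)

Answer: 1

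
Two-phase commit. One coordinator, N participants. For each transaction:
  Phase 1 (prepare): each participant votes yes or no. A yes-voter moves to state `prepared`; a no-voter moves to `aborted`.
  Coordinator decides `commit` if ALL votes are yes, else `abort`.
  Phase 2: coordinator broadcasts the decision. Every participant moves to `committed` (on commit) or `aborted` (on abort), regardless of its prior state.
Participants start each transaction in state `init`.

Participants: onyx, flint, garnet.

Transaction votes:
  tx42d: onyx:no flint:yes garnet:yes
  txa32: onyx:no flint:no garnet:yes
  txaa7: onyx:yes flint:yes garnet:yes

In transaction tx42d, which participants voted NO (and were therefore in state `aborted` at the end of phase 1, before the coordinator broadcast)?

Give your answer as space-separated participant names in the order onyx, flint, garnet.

Txn tx42d phase 1: onyx no -> aborted; flint yes -> prepared; garnet yes -> prepared

Answer: onyx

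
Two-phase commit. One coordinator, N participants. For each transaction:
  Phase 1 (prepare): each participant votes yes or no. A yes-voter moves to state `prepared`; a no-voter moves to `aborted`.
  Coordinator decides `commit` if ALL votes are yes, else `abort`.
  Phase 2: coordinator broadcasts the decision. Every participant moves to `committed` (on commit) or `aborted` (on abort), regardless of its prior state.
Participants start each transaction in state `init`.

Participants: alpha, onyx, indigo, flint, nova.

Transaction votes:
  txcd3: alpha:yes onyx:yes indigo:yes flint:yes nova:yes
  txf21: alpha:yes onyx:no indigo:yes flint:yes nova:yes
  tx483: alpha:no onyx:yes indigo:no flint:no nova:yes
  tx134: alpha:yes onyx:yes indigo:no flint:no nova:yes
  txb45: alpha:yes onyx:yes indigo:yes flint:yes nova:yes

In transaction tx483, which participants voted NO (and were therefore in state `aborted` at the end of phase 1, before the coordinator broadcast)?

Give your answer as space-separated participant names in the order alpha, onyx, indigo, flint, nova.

Txn tx483 phase 1: alpha no -> aborted; onyx yes -> prepared; indigo no -> aborted; flint no -> aborted; nova yes -> prepared

Answer: alpha indigo flint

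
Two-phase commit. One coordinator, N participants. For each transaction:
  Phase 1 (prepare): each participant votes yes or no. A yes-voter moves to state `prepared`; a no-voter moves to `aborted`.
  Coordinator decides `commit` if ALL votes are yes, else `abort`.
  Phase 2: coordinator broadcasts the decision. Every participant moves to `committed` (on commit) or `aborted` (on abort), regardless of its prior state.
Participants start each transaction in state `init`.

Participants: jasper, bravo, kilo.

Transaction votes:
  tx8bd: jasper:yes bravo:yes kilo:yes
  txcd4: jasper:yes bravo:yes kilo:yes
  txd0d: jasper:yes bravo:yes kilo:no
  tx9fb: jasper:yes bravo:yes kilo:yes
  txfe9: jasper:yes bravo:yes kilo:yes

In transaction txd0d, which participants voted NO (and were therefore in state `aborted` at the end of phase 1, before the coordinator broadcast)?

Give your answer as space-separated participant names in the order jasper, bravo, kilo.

Answer: kilo

Derivation:
Txn txd0d phase 1: jasper yes -> prepared; bravo yes -> prepared; kilo no -> aborted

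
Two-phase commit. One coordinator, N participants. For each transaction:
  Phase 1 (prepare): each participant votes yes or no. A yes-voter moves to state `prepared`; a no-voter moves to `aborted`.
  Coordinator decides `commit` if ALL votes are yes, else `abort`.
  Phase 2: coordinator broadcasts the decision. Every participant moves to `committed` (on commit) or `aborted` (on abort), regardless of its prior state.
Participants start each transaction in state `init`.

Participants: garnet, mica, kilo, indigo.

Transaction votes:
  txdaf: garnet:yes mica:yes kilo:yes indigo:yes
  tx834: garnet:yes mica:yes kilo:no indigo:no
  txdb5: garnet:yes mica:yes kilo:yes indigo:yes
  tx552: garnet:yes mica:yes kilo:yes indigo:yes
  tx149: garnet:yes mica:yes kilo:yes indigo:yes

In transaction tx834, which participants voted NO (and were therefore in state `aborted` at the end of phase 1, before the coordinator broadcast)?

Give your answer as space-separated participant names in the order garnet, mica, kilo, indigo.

Txn tx834 phase 1: garnet yes -> prepared; mica yes -> prepared; kilo no -> aborted; indigo no -> aborted

Answer: kilo indigo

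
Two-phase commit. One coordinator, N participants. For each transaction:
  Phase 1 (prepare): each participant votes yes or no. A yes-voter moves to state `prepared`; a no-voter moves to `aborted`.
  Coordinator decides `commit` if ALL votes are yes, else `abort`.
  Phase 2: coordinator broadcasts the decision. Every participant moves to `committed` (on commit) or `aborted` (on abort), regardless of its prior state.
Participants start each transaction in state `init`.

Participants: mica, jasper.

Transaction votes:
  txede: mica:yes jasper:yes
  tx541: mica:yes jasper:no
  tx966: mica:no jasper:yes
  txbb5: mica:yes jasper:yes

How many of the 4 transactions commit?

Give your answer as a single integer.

txede: all yes -> commit (commits=1)
tx541: no from jasper -> abort (commits=1)
tx966: no from mica -> abort (commits=1)
txbb5: all yes -> commit (commits=2)

Answer: 2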